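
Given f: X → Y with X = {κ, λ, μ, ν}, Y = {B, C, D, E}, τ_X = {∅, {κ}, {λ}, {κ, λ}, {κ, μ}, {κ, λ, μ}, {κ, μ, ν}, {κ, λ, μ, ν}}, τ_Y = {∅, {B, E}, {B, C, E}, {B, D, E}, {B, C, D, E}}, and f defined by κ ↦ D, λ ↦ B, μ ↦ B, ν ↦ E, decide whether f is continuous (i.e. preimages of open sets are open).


f is NOT continuous.

Compute f^{-1}(U) for each U ∈ τ_Y:
  U = ∅: f^{-1}(U) = ∅ ∈ τ_X ✓.
  U = {B, E}: f^{-1}(U) = {λ, μ, ν} ∉ τ_X ✗.
  U = {B, C, E}: f^{-1}(U) = {λ, μ, ν} ∉ τ_X ✗.
  U = {B, D, E}: f^{-1}(U) = {κ, λ, μ, ν} ∈ τ_X ✓.
  U = {B, C, D, E}: f^{-1}(U) = {κ, λ, μ, ν} ∈ τ_X ✓.
Found U = {B, E} with f^{-1}(U) = {λ, μ, ν} not in τ_X. Therefore f is NOT continuous.


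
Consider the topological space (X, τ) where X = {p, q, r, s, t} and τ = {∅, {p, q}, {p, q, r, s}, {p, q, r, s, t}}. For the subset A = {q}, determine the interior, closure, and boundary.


int(A) = ∅, cl(A) = {p, q, r, s, t}, ∂A = {p, q, r, s, t}.

Closed sets in (X, τ) are complements of opens:
  closed(X, τ) = {∅, {t}, {r, s, t}, {p, q, r, s, t}}.
int(A) = ⋃ {U ∈ τ : U ⊆ A}. Opens contained in A: ∅.
Taking the union of these: int(A) = ∅.
cl(A) = ⋂ {C closed : A ⊆ C}. Closed sets containing A: {p, q, r, s, t}.
Intersecting these: cl(A) = {p, q, r, s, t}.
∂A = cl(A) ∖ int(A) = {p, q, r, s, t} ∖ ∅ = {p, q, r, s, t}.


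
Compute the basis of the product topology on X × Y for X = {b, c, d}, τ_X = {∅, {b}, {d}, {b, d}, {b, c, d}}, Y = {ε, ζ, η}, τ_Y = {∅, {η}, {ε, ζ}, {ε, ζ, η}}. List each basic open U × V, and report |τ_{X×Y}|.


Basis B = {∅ × ∅, {b} × {η}, {d} × {η}, {b} × {ε, ζ}, {b, d} × {η}, {d} × {ε, ζ}, {b} × {ε, ζ, η}, {b, c, d} × {η}, {d} × {ε, ζ, η}, {b, d} × {ε, ζ}, {b, d} × {ε, ζ, η}, {b, c, d} × {ε, ζ}, {b, c, d} × {ε, ζ, η}}; |τ_{X×Y}| = 25.

Enumerate products U × V with U ∈ τ_X, V ∈ τ_Y (deduplicated):
  ∅ × ∅ = {} (∅)
  {b} × {η} = {(b,η)}
  {d} × {η} = {(d,η)}
  {b} × {ε, ζ} = {(b,ε), (b,ζ)}
  {b, d} × {η} = {(b,η), (d,η)}
  {d} × {ε, ζ} = {(d,ε), (d,ζ)}
  {b} × {ε, ζ, η} = {(b,ε), (b,ζ), (b,η)}
  {b, c, d} × {η} = {(b,η), (c,η), (d,η)}
  {d} × {ε, ζ, η} = {(d,ε), (d,ζ), (d,η)}
  {b, d} × {ε, ζ} = {(b,ε), (b,ζ), (d,ε), (d,ζ)}
  {b, d} × {ε, ζ, η} = {(b,ε), (b,ζ), (b,η), (d,ε), (d,ζ), (d,η)}
  {b, c, d} × {ε, ζ} = {(b,ε), (b,ζ), (c,ε), (c,ζ), (d,ε), (d,ζ)}
  {b, c, d} × {ε, ζ, η} = {(b,ε), (b,ζ), (b,η), (c,ε), (c,ζ), (c,η), (d,ε), (d,ζ), (d,η)}
These 13 distinct sets form the basis B.
Close under arbitrary unions to get τ_{X×Y}; counting gives |τ_{X×Y}| = 25.


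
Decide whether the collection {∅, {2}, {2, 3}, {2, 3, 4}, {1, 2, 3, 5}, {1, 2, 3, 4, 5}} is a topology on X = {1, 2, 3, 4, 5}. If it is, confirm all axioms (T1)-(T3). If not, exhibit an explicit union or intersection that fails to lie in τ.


τ IS a topology on X.

Axiom (T1): ∅ ∈ τ? Yes; X ∈ τ? Yes.
Axiom (T2/T3): check pairwise unions and intersections of members of τ.
All pairwise intersections and unions checked — each lies in τ. Therefore τ satisfies (T1), (T2), (T3): it IS a topology on X.


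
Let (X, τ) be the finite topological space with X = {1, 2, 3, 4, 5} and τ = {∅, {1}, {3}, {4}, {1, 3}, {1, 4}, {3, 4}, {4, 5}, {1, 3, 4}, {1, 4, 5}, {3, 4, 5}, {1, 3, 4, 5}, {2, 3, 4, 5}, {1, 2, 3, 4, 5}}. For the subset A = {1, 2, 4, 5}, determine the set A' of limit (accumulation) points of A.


A' = {2, 5}

For each x ∈ X, list the open sets U ∈ τ with x ∈ U, then check whether U ∩ (A ∖ {x}) ≠ ∅ for every such U.
  x = 1: open {1} ∋ x has {1} ∩ (A ∖ {1}) = ∅, so x is NOT a limit point.
  x = 2: opens ∋ x are {2, 3, 4, 5}, {1, 2, 3, 4, 5}; each meets A ∖ {2}, so x IS a limit point.
  x = 3: open {3} ∋ x has {3} ∩ (A ∖ {3}) = ∅, so x is NOT a limit point.
  x = 4: open {4} ∋ x has {4} ∩ (A ∖ {4}) = ∅, so x is NOT a limit point.
  x = 5: opens ∋ x are {4, 5}, {1, 4, 5}, {3, 4, 5}, {1, 3, 4, 5}, {2, 3, 4, 5}, {1, 2, 3, 4, 5}; each meets A ∖ {5}, so x IS a limit point.
Collecting: A' = {2, 5}.


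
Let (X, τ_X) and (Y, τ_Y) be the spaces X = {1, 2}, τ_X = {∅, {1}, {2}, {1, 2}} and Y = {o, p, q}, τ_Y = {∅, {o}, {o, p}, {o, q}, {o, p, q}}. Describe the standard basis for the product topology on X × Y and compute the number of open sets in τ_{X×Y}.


Basis B = {∅ × ∅, {1} × {o}, {2} × {o}, {1} × {o, p}, {1} × {o, q}, {1, 2} × {o}, {2} × {o, p}, {2} × {o, q}, {1} × {o, p, q}, {2} × {o, p, q}, {1, 2} × {o, p}, {1, 2} × {o, q}, {1, 2} × {o, p, q}}; |τ_{X×Y}| = 25.

Enumerate products U × V with U ∈ τ_X, V ∈ τ_Y (deduplicated):
  ∅ × ∅ = {} (∅)
  {1} × {o} = {(1,o)}
  {2} × {o} = {(2,o)}
  {1} × {o, p} = {(1,o), (1,p)}
  {1} × {o, q} = {(1,o), (1,q)}
  {1, 2} × {o} = {(1,o), (2,o)}
  {2} × {o, p} = {(2,o), (2,p)}
  {2} × {o, q} = {(2,o), (2,q)}
  {1} × {o, p, q} = {(1,o), (1,p), (1,q)}
  {2} × {o, p, q} = {(2,o), (2,p), (2,q)}
  {1, 2} × {o, p} = {(1,o), (1,p), (2,o), (2,p)}
  {1, 2} × {o, q} = {(1,o), (1,q), (2,o), (2,q)}
  {1, 2} × {o, p, q} = {(1,o), (1,p), (1,q), (2,o), (2,p), (2,q)}
These 13 distinct sets form the basis B.
Close under arbitrary unions to get τ_{X×Y}; counting gives |τ_{X×Y}| = 25.


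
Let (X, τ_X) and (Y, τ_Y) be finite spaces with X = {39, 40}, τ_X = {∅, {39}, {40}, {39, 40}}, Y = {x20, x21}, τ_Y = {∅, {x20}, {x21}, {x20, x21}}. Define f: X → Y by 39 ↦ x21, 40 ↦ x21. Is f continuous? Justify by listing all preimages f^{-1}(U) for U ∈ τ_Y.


f IS continuous.

Compute f^{-1}(U) for each U ∈ τ_Y:
  U = ∅: f^{-1}(U) = ∅ ∈ τ_X ✓.
  U = {x20}: f^{-1}(U) = ∅ ∈ τ_X ✓.
  U = {x21}: f^{-1}(U) = {39, 40} ∈ τ_X ✓.
  U = {x20, x21}: f^{-1}(U) = {39, 40} ∈ τ_X ✓.
Every preimage lies in τ_X, so f IS continuous.


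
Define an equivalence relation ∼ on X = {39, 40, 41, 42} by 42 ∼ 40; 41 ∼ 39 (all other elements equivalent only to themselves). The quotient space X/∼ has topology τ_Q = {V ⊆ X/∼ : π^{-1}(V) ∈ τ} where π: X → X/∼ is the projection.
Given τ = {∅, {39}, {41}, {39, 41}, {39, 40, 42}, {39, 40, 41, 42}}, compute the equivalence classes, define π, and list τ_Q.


X/∼ = {[39=41], [40=42]}; |τ_Q| = 3.

Equivalence classes: [39=41], [40=42].
Quotient map π: X → X/∼ sends 39 ↦ [39=41], 40 ↦ [40=42], 41 ↦ [39=41], 42 ↦ [40=42].
For each subset V ⊆ X/∼, compute π^{-1}(V) ⊆ X and check whether π^{-1}(V) ∈ τ. V is open in τ_Q iff π^{-1}(V) ∈ τ.
  V = {}: π^{-1}(V) = ∅ ∈ τ ✓.
  V = {[39=41]}: π^{-1}(V) = {39, 41} ∈ τ ✓.
  V = {[40=42]}: π^{-1}(V) = {40, 42} ∉ τ ✗.
  V = {[39=41], [40=42]}: π^{-1}(V) = {39, 40, 41, 42} ∈ τ ✓.
Open sets in the quotient: τ_Q = {{}, {[39=41]}, {[39=41], [40=42]}} (3 elements).


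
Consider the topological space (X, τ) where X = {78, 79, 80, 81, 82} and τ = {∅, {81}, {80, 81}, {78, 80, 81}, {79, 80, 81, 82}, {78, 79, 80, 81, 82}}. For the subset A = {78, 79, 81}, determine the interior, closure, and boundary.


int(A) = {81}, cl(A) = {78, 79, 80, 81, 82}, ∂A = {78, 79, 80, 82}.

Closed sets in (X, τ) are complements of opens:
  closed(X, τ) = {∅, {78}, {79, 82}, {78, 79, 82}, {78, 79, 80, 82}, {78, 79, 80, 81, 82}}.
int(A) = ⋃ {U ∈ τ : U ⊆ A}. Opens contained in A: ∅, {81}.
Taking the union of these: int(A) = {81}.
cl(A) = ⋂ {C closed : A ⊆ C}. Closed sets containing A: {78, 79, 80, 81, 82}.
Intersecting these: cl(A) = {78, 79, 80, 81, 82}.
∂A = cl(A) ∖ int(A) = {78, 79, 80, 81, 82} ∖ {81} = {78, 79, 80, 82}.


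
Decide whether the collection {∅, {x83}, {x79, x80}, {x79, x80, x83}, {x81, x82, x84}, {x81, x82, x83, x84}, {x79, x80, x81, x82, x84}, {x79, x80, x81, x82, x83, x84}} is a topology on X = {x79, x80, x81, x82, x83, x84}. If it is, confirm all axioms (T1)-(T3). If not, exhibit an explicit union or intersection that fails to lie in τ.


τ IS a topology on X.

Axiom (T1): ∅ ∈ τ? Yes; X ∈ τ? Yes.
Axiom (T2/T3): check pairwise unions and intersections of members of τ.
All pairwise intersections and unions checked — each lies in τ. Therefore τ satisfies (T1), (T2), (T3): it IS a topology on X.


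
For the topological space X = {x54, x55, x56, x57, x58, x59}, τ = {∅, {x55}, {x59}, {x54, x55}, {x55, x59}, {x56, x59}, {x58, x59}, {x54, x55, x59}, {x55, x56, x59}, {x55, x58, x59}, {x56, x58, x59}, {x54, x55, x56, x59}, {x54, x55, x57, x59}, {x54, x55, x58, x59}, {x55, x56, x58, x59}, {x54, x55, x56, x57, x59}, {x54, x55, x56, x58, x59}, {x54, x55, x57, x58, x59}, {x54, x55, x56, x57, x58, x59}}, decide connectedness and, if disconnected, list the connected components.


(X, τ) is connected.

Find clopen sets (U ∈ τ with X ∖ U ∈ τ):
  U = ∅, X ∖ U = {x54, x55, x56, x57, x58, x59} — both open, so U is clopen.
  U = {x54, x55, x56, x57, x58, x59}, X ∖ U = ∅ — both open, so U is clopen.
Only trivial clopens (∅ and X) exist, so (X, τ) is connected.
Compute connected components by grouping points that agree on all clopens:
  component: {x54, x55, x56, x57, x58, x59}


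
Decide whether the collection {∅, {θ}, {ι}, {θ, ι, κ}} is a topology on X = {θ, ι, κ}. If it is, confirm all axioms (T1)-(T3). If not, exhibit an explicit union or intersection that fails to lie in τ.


τ is NOT a topology on X.

Axiom (T1): ∅ ∈ τ? Yes; X ∈ τ? Yes.
Axiom (T2/T3): check pairwise unions and intersections of members of τ.
Counterexample for (T2): {θ} ∪ {ι} = {θ, ι} ∉ τ. Therefore τ is NOT a topology.


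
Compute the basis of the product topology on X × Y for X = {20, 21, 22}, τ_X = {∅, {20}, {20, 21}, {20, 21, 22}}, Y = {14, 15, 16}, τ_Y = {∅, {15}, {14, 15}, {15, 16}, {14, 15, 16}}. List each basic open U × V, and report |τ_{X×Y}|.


Basis B = {∅ × ∅, {20} × {15}, {20} × {14, 15}, {20} × {15, 16}, {20, 21} × {15}, {20} × {14, 15, 16}, {20, 21, 22} × {15}, {20, 21} × {14, 15}, {20, 21} × {15, 16}, {20, 21} × {14, 15, 16}, {20, 21, 22} × {14, 15}, {20, 21, 22} × {15, 16}, {20, 21, 22} × {14, 15, 16}}; |τ_{X×Y}| = 30.

Enumerate products U × V with U ∈ τ_X, V ∈ τ_Y (deduplicated):
  ∅ × ∅ = {} (∅)
  {20} × {15} = {(20,15)}
  {20} × {14, 15} = {(20,14), (20,15)}
  {20} × {15, 16} = {(20,15), (20,16)}
  {20, 21} × {15} = {(20,15), (21,15)}
  {20} × {14, 15, 16} = {(20,14), (20,15), (20,16)}
  {20, 21, 22} × {15} = {(20,15), (21,15), (22,15)}
  {20, 21} × {14, 15} = {(20,14), (20,15), (21,14), (21,15)}
  {20, 21} × {15, 16} = {(20,15), (20,16), (21,15), (21,16)}
  {20, 21} × {14, 15, 16} = {(20,14), (20,15), (20,16), (21,14), (21,15), (21,16)}
  {20, 21, 22} × {14, 15} = {(20,14), (20,15), (21,14), (21,15), (22,14), (22,15)}
  {20, 21, 22} × {15, 16} = {(20,15), (20,16), (21,15), (21,16), (22,15), (22,16)}
  {20, 21, 22} × {14, 15, 16} = {(20,14), (20,15), (20,16), (21,14), (21,15), (21,16), (22,14), (22,15), (22,16)}
These 13 distinct sets form the basis B.
Close under arbitrary unions to get τ_{X×Y}; counting gives |τ_{X×Y}| = 30.


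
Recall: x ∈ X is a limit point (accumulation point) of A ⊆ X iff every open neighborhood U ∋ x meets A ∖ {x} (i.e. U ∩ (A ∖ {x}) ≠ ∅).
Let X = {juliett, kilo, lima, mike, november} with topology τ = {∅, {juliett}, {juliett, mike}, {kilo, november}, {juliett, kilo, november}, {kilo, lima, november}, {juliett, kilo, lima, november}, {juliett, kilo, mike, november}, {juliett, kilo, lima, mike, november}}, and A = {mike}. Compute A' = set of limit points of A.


A' = ∅

For each x ∈ X, list the open sets U ∈ τ with x ∈ U, then check whether U ∩ (A ∖ {x}) ≠ ∅ for every such U.
  x = juliett: open {juliett} ∋ x has {juliett} ∩ (A ∖ {juliett}) = ∅, so x is NOT a limit point.
  x = kilo: open {kilo, november} ∋ x has {kilo, november} ∩ (A ∖ {kilo}) = ∅, so x is NOT a limit point.
  x = lima: open {kilo, lima, november} ∋ x has {kilo, lima, november} ∩ (A ∖ {lima}) = ∅, so x is NOT a limit point.
  x = mike: open {juliett, mike} ∋ x has {juliett, mike} ∩ (A ∖ {mike}) = ∅, so x is NOT a limit point.
  x = november: open {kilo, november} ∋ x has {kilo, november} ∩ (A ∖ {november}) = ∅, so x is NOT a limit point.
Collecting: A' = ∅.


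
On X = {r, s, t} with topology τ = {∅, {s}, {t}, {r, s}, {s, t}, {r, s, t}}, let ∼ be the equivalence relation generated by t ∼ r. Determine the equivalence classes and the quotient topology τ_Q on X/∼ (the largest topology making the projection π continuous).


X/∼ = {[r=t], [s]}; |τ_Q| = 3.

Equivalence classes: [r=t], [s].
Quotient map π: X → X/∼ sends r ↦ [r=t], s ↦ [s], t ↦ [r=t].
For each subset V ⊆ X/∼, compute π^{-1}(V) ⊆ X and check whether π^{-1}(V) ∈ τ. V is open in τ_Q iff π^{-1}(V) ∈ τ.
  V = {}: π^{-1}(V) = ∅ ∈ τ ✓.
  V = {[r=t]}: π^{-1}(V) = {r, t} ∉ τ ✗.
  V = {[s]}: π^{-1}(V) = {s} ∈ τ ✓.
  V = {[r=t], [s]}: π^{-1}(V) = {r, s, t} ∈ τ ✓.
Open sets in the quotient: τ_Q = {{}, {[s]}, {[r=t], [s]}} (3 elements).


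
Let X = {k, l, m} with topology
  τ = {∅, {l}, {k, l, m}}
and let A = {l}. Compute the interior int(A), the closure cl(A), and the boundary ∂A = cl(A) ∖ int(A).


int(A) = {l}, cl(A) = {k, l, m}, ∂A = {k, m}.

Closed sets in (X, τ) are complements of opens:
  closed(X, τ) = {∅, {k, m}, {k, l, m}}.
int(A) = ⋃ {U ∈ τ : U ⊆ A}. Opens contained in A: ∅, {l}.
Taking the union of these: int(A) = {l}.
cl(A) = ⋂ {C closed : A ⊆ C}. Closed sets containing A: {k, l, m}.
Intersecting these: cl(A) = {k, l, m}.
∂A = cl(A) ∖ int(A) = {k, l, m} ∖ {l} = {k, m}.


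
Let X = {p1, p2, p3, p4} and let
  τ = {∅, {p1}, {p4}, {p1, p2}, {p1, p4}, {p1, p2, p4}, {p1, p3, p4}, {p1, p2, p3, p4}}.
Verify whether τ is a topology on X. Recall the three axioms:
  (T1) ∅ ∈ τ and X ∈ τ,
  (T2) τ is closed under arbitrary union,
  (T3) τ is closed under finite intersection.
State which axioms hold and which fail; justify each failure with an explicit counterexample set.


τ IS a topology on X.

Axiom (T1): ∅ ∈ τ? Yes; X ∈ τ? Yes.
Axiom (T2/T3): check pairwise unions and intersections of members of τ.
All pairwise intersections and unions checked — each lies in τ. Therefore τ satisfies (T1), (T2), (T3): it IS a topology on X.


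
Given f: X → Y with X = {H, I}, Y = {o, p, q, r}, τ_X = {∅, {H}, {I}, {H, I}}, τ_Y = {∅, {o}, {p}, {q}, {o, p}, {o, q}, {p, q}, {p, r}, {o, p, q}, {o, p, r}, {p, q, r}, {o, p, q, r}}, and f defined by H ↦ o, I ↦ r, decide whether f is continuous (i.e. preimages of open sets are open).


f IS continuous.

Compute f^{-1}(U) for each U ∈ τ_Y:
  U = ∅: f^{-1}(U) = ∅ ∈ τ_X ✓.
  U = {o}: f^{-1}(U) = {H} ∈ τ_X ✓.
  U = {p}: f^{-1}(U) = ∅ ∈ τ_X ✓.
  U = {q}: f^{-1}(U) = ∅ ∈ τ_X ✓.
  U = {o, p}: f^{-1}(U) = {H} ∈ τ_X ✓.
  U = {o, q}: f^{-1}(U) = {H} ∈ τ_X ✓.
  U = {p, q}: f^{-1}(U) = ∅ ∈ τ_X ✓.
  U = {p, r}: f^{-1}(U) = {I} ∈ τ_X ✓.
  U = {o, p, q}: f^{-1}(U) = {H} ∈ τ_X ✓.
  U = {o, p, r}: f^{-1}(U) = {H, I} ∈ τ_X ✓.
  U = {p, q, r}: f^{-1}(U) = {I} ∈ τ_X ✓.
  U = {o, p, q, r}: f^{-1}(U) = {H, I} ∈ τ_X ✓.
Every preimage lies in τ_X, so f IS continuous.


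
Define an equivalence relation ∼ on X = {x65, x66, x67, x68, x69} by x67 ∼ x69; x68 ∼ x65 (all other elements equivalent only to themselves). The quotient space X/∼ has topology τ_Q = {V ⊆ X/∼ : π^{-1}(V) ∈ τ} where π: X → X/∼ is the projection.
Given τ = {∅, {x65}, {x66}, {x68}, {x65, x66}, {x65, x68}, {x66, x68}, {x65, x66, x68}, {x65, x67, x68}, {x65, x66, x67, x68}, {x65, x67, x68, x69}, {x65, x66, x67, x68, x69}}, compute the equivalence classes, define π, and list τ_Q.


X/∼ = {[x65=x68], [x66], [x67=x69]}; |τ_Q| = 6.

Equivalence classes: [x65=x68], [x66], [x67=x69].
Quotient map π: X → X/∼ sends x65 ↦ [x65=x68], x66 ↦ [x66], x67 ↦ [x67=x69], x68 ↦ [x65=x68], x69 ↦ [x67=x69].
For each subset V ⊆ X/∼, compute π^{-1}(V) ⊆ X and check whether π^{-1}(V) ∈ τ. V is open in τ_Q iff π^{-1}(V) ∈ τ.
  V = {}: π^{-1}(V) = ∅ ∈ τ ✓.
  V = {[x65=x68]}: π^{-1}(V) = {x65, x68} ∈ τ ✓.
  V = {[x66]}: π^{-1}(V) = {x66} ∈ τ ✓.
  V = {[x65=x68], [x66]}: π^{-1}(V) = {x65, x66, x68} ∈ τ ✓.
  V = {[x67=x69]}: π^{-1}(V) = {x67, x69} ∉ τ ✗.
  V = {[x65=x68], [x67=x69]}: π^{-1}(V) = {x65, x67, x68, x69} ∈ τ ✓.
  V = {[x66], [x67=x69]}: π^{-1}(V) = {x66, x67, x69} ∉ τ ✗.
  V = {[x65=x68], [x66], [x67=x69]}: π^{-1}(V) = {x65, x66, x67, x68, x69} ∈ τ ✓.
Open sets in the quotient: τ_Q = {{}, {[x65=x68]}, {[x66]}, {[x65=x68], [x66]}, {[x65=x68], [x67=x69]}, {[x65=x68], [x66], [x67=x69]}} (6 elements).


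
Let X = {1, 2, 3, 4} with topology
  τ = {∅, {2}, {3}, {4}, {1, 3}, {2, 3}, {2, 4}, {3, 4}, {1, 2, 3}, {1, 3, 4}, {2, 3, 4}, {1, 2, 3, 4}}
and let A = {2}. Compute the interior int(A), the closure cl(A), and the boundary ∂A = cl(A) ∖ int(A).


int(A) = {2}, cl(A) = {2}, ∂A = ∅.

Closed sets in (X, τ) are complements of opens:
  closed(X, τ) = {∅, {1}, {2}, {4}, {1, 2}, {1, 3}, {1, 4}, {2, 4}, {1, 2, 3}, {1, 2, 4}, {1, 3, 4}, {1, 2, 3, 4}}.
int(A) = ⋃ {U ∈ τ : U ⊆ A}. Opens contained in A: ∅, {2}.
Taking the union of these: int(A) = {2}.
cl(A) = ⋂ {C closed : A ⊆ C}. Closed sets containing A: {2}, {1, 2}, {2, 4}, {1, 2, 3}, {1, 2, 4}, {1, 2, 3, 4}.
Intersecting these: cl(A) = {2}.
∂A = cl(A) ∖ int(A) = {2} ∖ {2} = ∅.


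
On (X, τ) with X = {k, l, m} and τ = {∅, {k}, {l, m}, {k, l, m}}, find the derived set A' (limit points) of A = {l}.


A' = {m}

For each x ∈ X, list the open sets U ∈ τ with x ∈ U, then check whether U ∩ (A ∖ {x}) ≠ ∅ for every such U.
  x = k: open {k} ∋ x has {k} ∩ (A ∖ {k}) = ∅, so x is NOT a limit point.
  x = l: open {l, m} ∋ x has {l, m} ∩ (A ∖ {l}) = ∅, so x is NOT a limit point.
  x = m: opens ∋ x are {l, m}, {k, l, m}; each meets A ∖ {m}, so x IS a limit point.
Collecting: A' = {m}.


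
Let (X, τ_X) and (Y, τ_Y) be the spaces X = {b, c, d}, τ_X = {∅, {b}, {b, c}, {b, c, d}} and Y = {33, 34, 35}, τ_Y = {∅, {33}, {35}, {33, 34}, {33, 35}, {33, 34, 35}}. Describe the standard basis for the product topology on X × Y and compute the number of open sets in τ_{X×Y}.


Basis B = {∅ × ∅, {b} × {33}, {b} × {35}, {b} × {33, 34}, {b} × {33, 35}, {b, c} × {33}, {b, c} × {35}, {b} × {33, 34, 35}, {b, c, d} × {33}, {b, c, d} × {35}, {b, c} × {33, 34}, {b, c} × {33, 35}, {b, c} × {33, 34, 35}, {b, c, d} × {33, 34}, {b, c, d} × {33, 35}, {b, c, d} × {33, 34, 35}}; |τ_{X×Y}| = 40.

Enumerate products U × V with U ∈ τ_X, V ∈ τ_Y (deduplicated):
  ∅ × ∅ = {} (∅)
  {b} × {33} = {(b,33)}
  {b} × {35} = {(b,35)}
  {b} × {33, 34} = {(b,33), (b,34)}
  {b} × {33, 35} = {(b,33), (b,35)}
  {b, c} × {33} = {(b,33), (c,33)}
  {b, c} × {35} = {(b,35), (c,35)}
  {b} × {33, 34, 35} = {(b,33), (b,34), (b,35)}
  {b, c, d} × {33} = {(b,33), (c,33), (d,33)}
  {b, c, d} × {35} = {(b,35), (c,35), (d,35)}
  {b, c} × {33, 34} = {(b,33), (b,34), (c,33), (c,34)}
  {b, c} × {33, 35} = {(b,33), (b,35), (c,33), (c,35)}
  {b, c} × {33, 34, 35} = {(b,33), (b,34), (b,35), (c,33), (c,34), (c,35)}
  {b, c, d} × {33, 34} = {(b,33), (b,34), (c,33), (c,34), (d,33), (d,34)}
  {b, c, d} × {33, 35} = {(b,33), (b,35), (c,33), (c,35), (d,33), (d,35)}
  {b, c, d} × {33, 34, 35} = {(b,33), (b,34), (b,35), (c,33), (c,34), (c,35), (d,33), (d,34), (d,35)}
These 16 distinct sets form the basis B.
Close under arbitrary unions to get τ_{X×Y}; counting gives |τ_{X×Y}| = 40.


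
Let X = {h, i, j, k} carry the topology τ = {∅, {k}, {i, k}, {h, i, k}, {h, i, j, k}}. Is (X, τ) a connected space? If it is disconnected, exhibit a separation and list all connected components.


(X, τ) is connected.

Find clopen sets (U ∈ τ with X ∖ U ∈ τ):
  U = ∅, X ∖ U = {h, i, j, k} — both open, so U is clopen.
  U = {h, i, j, k}, X ∖ U = ∅ — both open, so U is clopen.
Only trivial clopens (∅ and X) exist, so (X, τ) is connected.
Compute connected components by grouping points that agree on all clopens:
  component: {h, i, j, k}


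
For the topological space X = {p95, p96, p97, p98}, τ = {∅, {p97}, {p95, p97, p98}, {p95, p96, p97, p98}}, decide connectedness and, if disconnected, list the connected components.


(X, τ) is connected.

Find clopen sets (U ∈ τ with X ∖ U ∈ τ):
  U = ∅, X ∖ U = {p95, p96, p97, p98} — both open, so U is clopen.
  U = {p95, p96, p97, p98}, X ∖ U = ∅ — both open, so U is clopen.
Only trivial clopens (∅ and X) exist, so (X, τ) is connected.
Compute connected components by grouping points that agree on all clopens:
  component: {p95, p96, p97, p98}


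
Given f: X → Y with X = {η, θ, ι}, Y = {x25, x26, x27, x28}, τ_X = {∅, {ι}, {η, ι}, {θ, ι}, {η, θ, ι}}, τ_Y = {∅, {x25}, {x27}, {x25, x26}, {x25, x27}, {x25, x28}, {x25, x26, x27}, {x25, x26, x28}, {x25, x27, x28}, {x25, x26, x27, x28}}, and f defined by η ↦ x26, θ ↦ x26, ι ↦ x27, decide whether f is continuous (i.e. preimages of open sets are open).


f is NOT continuous.

Compute f^{-1}(U) for each U ∈ τ_Y:
  U = ∅: f^{-1}(U) = ∅ ∈ τ_X ✓.
  U = {x25}: f^{-1}(U) = ∅ ∈ τ_X ✓.
  U = {x27}: f^{-1}(U) = {ι} ∈ τ_X ✓.
  U = {x25, x26}: f^{-1}(U) = {η, θ} ∉ τ_X ✗.
  U = {x25, x27}: f^{-1}(U) = {ι} ∈ τ_X ✓.
  U = {x25, x28}: f^{-1}(U) = ∅ ∈ τ_X ✓.
  U = {x25, x26, x27}: f^{-1}(U) = {η, θ, ι} ∈ τ_X ✓.
  U = {x25, x26, x28}: f^{-1}(U) = {η, θ} ∉ τ_X ✗.
  U = {x25, x27, x28}: f^{-1}(U) = {ι} ∈ τ_X ✓.
  U = {x25, x26, x27, x28}: f^{-1}(U) = {η, θ, ι} ∈ τ_X ✓.
Found U = {x25, x26} with f^{-1}(U) = {η, θ} not in τ_X. Therefore f is NOT continuous.


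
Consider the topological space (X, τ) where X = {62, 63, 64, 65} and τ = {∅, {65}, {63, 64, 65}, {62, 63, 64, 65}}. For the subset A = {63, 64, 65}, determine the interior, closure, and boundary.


int(A) = {63, 64, 65}, cl(A) = {62, 63, 64, 65}, ∂A = {62}.

Closed sets in (X, τ) are complements of opens:
  closed(X, τ) = {∅, {62}, {62, 63, 64}, {62, 63, 64, 65}}.
int(A) = ⋃ {U ∈ τ : U ⊆ A}. Opens contained in A: ∅, {65}, {63, 64, 65}.
Taking the union of these: int(A) = {63, 64, 65}.
cl(A) = ⋂ {C closed : A ⊆ C}. Closed sets containing A: {62, 63, 64, 65}.
Intersecting these: cl(A) = {62, 63, 64, 65}.
∂A = cl(A) ∖ int(A) = {62, 63, 64, 65} ∖ {63, 64, 65} = {62}.


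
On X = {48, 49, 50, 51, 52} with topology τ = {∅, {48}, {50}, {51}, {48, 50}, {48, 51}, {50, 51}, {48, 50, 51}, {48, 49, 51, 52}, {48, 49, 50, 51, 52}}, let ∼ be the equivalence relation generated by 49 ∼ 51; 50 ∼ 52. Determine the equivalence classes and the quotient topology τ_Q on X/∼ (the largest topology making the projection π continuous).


X/∼ = {[48], [49=51], [50=52]}; |τ_Q| = 3.

Equivalence classes: [48], [49=51], [50=52].
Quotient map π: X → X/∼ sends 48 ↦ [48], 49 ↦ [49=51], 50 ↦ [50=52], 51 ↦ [49=51], 52 ↦ [50=52].
For each subset V ⊆ X/∼, compute π^{-1}(V) ⊆ X and check whether π^{-1}(V) ∈ τ. V is open in τ_Q iff π^{-1}(V) ∈ τ.
  V = {}: π^{-1}(V) = ∅ ∈ τ ✓.
  V = {[48]}: π^{-1}(V) = {48} ∈ τ ✓.
  V = {[49=51]}: π^{-1}(V) = {49, 51} ∉ τ ✗.
  V = {[48], [49=51]}: π^{-1}(V) = {48, 49, 51} ∉ τ ✗.
  V = {[50=52]}: π^{-1}(V) = {50, 52} ∉ τ ✗.
  V = {[48], [50=52]}: π^{-1}(V) = {48, 50, 52} ∉ τ ✗.
  V = {[49=51], [50=52]}: π^{-1}(V) = {49, 50, 51, 52} ∉ τ ✗.
  V = {[48], [49=51], [50=52]}: π^{-1}(V) = {48, 49, 50, 51, 52} ∈ τ ✓.
Open sets in the quotient: τ_Q = {{}, {[48]}, {[48], [49=51], [50=52]}} (3 elements).


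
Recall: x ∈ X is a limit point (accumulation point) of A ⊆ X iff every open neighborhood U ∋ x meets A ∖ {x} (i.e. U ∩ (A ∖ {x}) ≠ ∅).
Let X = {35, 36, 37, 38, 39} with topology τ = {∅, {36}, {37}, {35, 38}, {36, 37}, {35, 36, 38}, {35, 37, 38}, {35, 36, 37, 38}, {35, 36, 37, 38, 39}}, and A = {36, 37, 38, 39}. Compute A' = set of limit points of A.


A' = {35, 39}

For each x ∈ X, list the open sets U ∈ τ with x ∈ U, then check whether U ∩ (A ∖ {x}) ≠ ∅ for every such U.
  x = 35: opens ∋ x are {35, 38}, {35, 36, 38}, {35, 37, 38}, {35, 36, 37, 38}, {35, 36, 37, 38, 39}; each meets A ∖ {35}, so x IS a limit point.
  x = 36: open {36} ∋ x has {36} ∩ (A ∖ {36}) = ∅, so x is NOT a limit point.
  x = 37: open {37} ∋ x has {37} ∩ (A ∖ {37}) = ∅, so x is NOT a limit point.
  x = 38: open {35, 38} ∋ x has {35, 38} ∩ (A ∖ {38}) = ∅, so x is NOT a limit point.
  x = 39: opens ∋ x are {35, 36, 37, 38, 39}; each meets A ∖ {39}, so x IS a limit point.
Collecting: A' = {35, 39}.


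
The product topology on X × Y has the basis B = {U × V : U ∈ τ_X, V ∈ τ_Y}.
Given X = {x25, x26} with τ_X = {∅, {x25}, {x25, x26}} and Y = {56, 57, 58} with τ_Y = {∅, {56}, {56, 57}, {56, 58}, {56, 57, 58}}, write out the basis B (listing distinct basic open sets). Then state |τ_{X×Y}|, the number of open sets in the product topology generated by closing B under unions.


Basis B = {∅ × ∅, {x25} × {56}, {x25} × {56, 57}, {x25} × {56, 58}, {x25, x26} × {56}, {x25} × {56, 57, 58}, {x25, x26} × {56, 57}, {x25, x26} × {56, 58}, {x25, x26} × {56, 57, 58}}; |τ_{X×Y}| = 14.

Enumerate products U × V with U ∈ τ_X, V ∈ τ_Y (deduplicated):
  ∅ × ∅ = {} (∅)
  {x25} × {56} = {(x25,56)}
  {x25} × {56, 57} = {(x25,56), (x25,57)}
  {x25} × {56, 58} = {(x25,56), (x25,58)}
  {x25, x26} × {56} = {(x25,56), (x26,56)}
  {x25} × {56, 57, 58} = {(x25,56), (x25,57), (x25,58)}
  {x25, x26} × {56, 57} = {(x25,56), (x25,57), (x26,56), (x26,57)}
  {x25, x26} × {56, 58} = {(x25,56), (x25,58), (x26,56), (x26,58)}
  {x25, x26} × {56, 57, 58} = {(x25,56), (x25,57), (x25,58), (x26,56), (x26,57), (x26,58)}
These 9 distinct sets form the basis B.
Close under arbitrary unions to get τ_{X×Y}; counting gives |τ_{X×Y}| = 14.


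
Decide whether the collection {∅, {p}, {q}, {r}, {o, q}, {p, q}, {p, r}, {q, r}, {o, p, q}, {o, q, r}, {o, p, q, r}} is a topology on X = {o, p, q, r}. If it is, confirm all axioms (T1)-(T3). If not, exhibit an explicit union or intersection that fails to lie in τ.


τ is NOT a topology on X.

Axiom (T1): ∅ ∈ τ? Yes; X ∈ τ? Yes.
Axiom (T2/T3): check pairwise unions and intersections of members of τ.
Counterexample for (T2): {p} ∪ {q, r} = {p, q, r} ∉ τ. Therefore τ is NOT a topology.


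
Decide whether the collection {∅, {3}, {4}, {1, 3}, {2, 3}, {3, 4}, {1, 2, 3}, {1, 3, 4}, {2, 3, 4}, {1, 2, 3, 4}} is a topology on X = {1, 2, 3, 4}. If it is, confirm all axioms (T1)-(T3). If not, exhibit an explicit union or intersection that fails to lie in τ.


τ IS a topology on X.

Axiom (T1): ∅ ∈ τ? Yes; X ∈ τ? Yes.
Axiom (T2/T3): check pairwise unions and intersections of members of τ.
All pairwise intersections and unions checked — each lies in τ. Therefore τ satisfies (T1), (T2), (T3): it IS a topology on X.


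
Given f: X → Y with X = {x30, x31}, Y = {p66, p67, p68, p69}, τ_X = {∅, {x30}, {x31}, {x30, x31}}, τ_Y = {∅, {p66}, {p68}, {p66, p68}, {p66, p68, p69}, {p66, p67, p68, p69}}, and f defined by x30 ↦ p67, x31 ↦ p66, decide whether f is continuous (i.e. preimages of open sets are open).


f IS continuous.

Compute f^{-1}(U) for each U ∈ τ_Y:
  U = ∅: f^{-1}(U) = ∅ ∈ τ_X ✓.
  U = {p66}: f^{-1}(U) = {x31} ∈ τ_X ✓.
  U = {p68}: f^{-1}(U) = ∅ ∈ τ_X ✓.
  U = {p66, p68}: f^{-1}(U) = {x31} ∈ τ_X ✓.
  U = {p66, p68, p69}: f^{-1}(U) = {x31} ∈ τ_X ✓.
  U = {p66, p67, p68, p69}: f^{-1}(U) = {x30, x31} ∈ τ_X ✓.
Every preimage lies in τ_X, so f IS continuous.


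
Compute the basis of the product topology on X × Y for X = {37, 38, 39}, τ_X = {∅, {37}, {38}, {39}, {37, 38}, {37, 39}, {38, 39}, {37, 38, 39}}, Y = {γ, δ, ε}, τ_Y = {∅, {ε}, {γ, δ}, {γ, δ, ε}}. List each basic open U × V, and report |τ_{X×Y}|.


Basis B = {∅ × ∅, {37} × {ε}, {38} × {ε}, {39} × {ε}, {37} × {γ, δ}, {37, 38} × {ε}, {37, 39} × {ε}, {38} × {γ, δ}, {38, 39} × {ε}, {39} × {γ, δ}, {37} × {γ, δ, ε}, {37, 38, 39} × {ε}, {38} × {γ, δ, ε}, {39} × {γ, δ, ε}, {37, 38} × {γ, δ}, {37, 39} × {γ, δ}, {38, 39} × {γ, δ}, {37, 38} × {γ, δ, ε}, {37, 39} × {γ, δ, ε}, {37, 38, 39} × {γ, δ}, {38, 39} × {γ, δ, ε}, {37, 38, 39} × {γ, δ, ε}}; |τ_{X×Y}| = 64.

Enumerate products U × V with U ∈ τ_X, V ∈ τ_Y (deduplicated):
  ∅ × ∅ = {} (∅)
  {37} × {ε} = {(37,ε)}
  {38} × {ε} = {(38,ε)}
  {39} × {ε} = {(39,ε)}
  {37} × {γ, δ} = {(37,γ), (37,δ)}
  {37, 38} × {ε} = {(37,ε), (38,ε)}
  {37, 39} × {ε} = {(37,ε), (39,ε)}
  {38} × {γ, δ} = {(38,γ), (38,δ)}
  {38, 39} × {ε} = {(38,ε), (39,ε)}
  {39} × {γ, δ} = {(39,γ), (39,δ)}
  {37} × {γ, δ, ε} = {(37,γ), (37,δ), (37,ε)}
  {37, 38, 39} × {ε} = {(37,ε), (38,ε), (39,ε)}
  {38} × {γ, δ, ε} = {(38,γ), (38,δ), (38,ε)}
  {39} × {γ, δ, ε} = {(39,γ), (39,δ), (39,ε)}
  {37, 38} × {γ, δ} = {(37,γ), (37,δ), (38,γ), (38,δ)}
  {37, 39} × {γ, δ} = {(37,γ), (37,δ), (39,γ), (39,δ)}
  {38, 39} × {γ, δ} = {(38,γ), (38,δ), (39,γ), (39,δ)}
  {37, 38} × {γ, δ, ε} = {(37,γ), (37,δ), (37,ε), (38,γ), (38,δ), (38,ε)}
  {37, 39} × {γ, δ, ε} = {(37,γ), (37,δ), (37,ε), (39,γ), (39,δ), (39,ε)}
  {37, 38, 39} × {γ, δ} = {(37,γ), (37,δ), (38,γ), (38,δ), (39,γ), (39,δ)}
  {38, 39} × {γ, δ, ε} = {(38,γ), (38,δ), (38,ε), (39,γ), (39,δ), (39,ε)}
  {37, 38, 39} × {γ, δ, ε} = {(37,γ), (37,δ), (37,ε), (38,γ), (38,δ), (38,ε), (39,γ), (39,δ), (39,ε)}
These 22 distinct sets form the basis B.
Close under arbitrary unions to get τ_{X×Y}; counting gives |τ_{X×Y}| = 64.


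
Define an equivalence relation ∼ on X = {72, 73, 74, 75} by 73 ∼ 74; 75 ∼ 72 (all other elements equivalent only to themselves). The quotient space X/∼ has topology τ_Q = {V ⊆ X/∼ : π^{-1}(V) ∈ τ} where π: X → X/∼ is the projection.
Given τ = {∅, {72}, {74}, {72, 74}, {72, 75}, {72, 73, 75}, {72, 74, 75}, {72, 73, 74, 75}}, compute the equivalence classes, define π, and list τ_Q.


X/∼ = {[72=75], [73=74]}; |τ_Q| = 3.

Equivalence classes: [72=75], [73=74].
Quotient map π: X → X/∼ sends 72 ↦ [72=75], 73 ↦ [73=74], 74 ↦ [73=74], 75 ↦ [72=75].
For each subset V ⊆ X/∼, compute π^{-1}(V) ⊆ X and check whether π^{-1}(V) ∈ τ. V is open in τ_Q iff π^{-1}(V) ∈ τ.
  V = {}: π^{-1}(V) = ∅ ∈ τ ✓.
  V = {[72=75]}: π^{-1}(V) = {72, 75} ∈ τ ✓.
  V = {[73=74]}: π^{-1}(V) = {73, 74} ∉ τ ✗.
  V = {[72=75], [73=74]}: π^{-1}(V) = {72, 73, 74, 75} ∈ τ ✓.
Open sets in the quotient: τ_Q = {{}, {[72=75]}, {[72=75], [73=74]}} (3 elements).


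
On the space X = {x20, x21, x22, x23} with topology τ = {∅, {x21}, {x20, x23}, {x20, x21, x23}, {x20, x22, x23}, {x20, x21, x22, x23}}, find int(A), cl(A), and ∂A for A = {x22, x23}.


int(A) = ∅, cl(A) = {x20, x22, x23}, ∂A = {x20, x22, x23}.

Closed sets in (X, τ) are complements of opens:
  closed(X, τ) = {∅, {x21}, {x22}, {x21, x22}, {x20, x22, x23}, {x20, x21, x22, x23}}.
int(A) = ⋃ {U ∈ τ : U ⊆ A}. Opens contained in A: ∅.
Taking the union of these: int(A) = ∅.
cl(A) = ⋂ {C closed : A ⊆ C}. Closed sets containing A: {x20, x22, x23}, {x20, x21, x22, x23}.
Intersecting these: cl(A) = {x20, x22, x23}.
∂A = cl(A) ∖ int(A) = {x20, x22, x23} ∖ ∅ = {x20, x22, x23}.


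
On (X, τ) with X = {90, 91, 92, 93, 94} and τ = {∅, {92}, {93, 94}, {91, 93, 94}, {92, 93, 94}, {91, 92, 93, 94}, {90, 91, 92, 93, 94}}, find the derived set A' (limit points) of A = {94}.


A' = {90, 91, 93}

For each x ∈ X, list the open sets U ∈ τ with x ∈ U, then check whether U ∩ (A ∖ {x}) ≠ ∅ for every such U.
  x = 90: opens ∋ x are {90, 91, 92, 93, 94}; each meets A ∖ {90}, so x IS a limit point.
  x = 91: opens ∋ x are {91, 93, 94}, {91, 92, 93, 94}, {90, 91, 92, 93, 94}; each meets A ∖ {91}, so x IS a limit point.
  x = 92: open {92} ∋ x has {92} ∩ (A ∖ {92}) = ∅, so x is NOT a limit point.
  x = 93: opens ∋ x are {93, 94}, {91, 93, 94}, {92, 93, 94}, {91, 92, 93, 94}, {90, 91, 92, 93, 94}; each meets A ∖ {93}, so x IS a limit point.
  x = 94: open {93, 94} ∋ x has {93, 94} ∩ (A ∖ {94}) = ∅, so x is NOT a limit point.
Collecting: A' = {90, 91, 93}.


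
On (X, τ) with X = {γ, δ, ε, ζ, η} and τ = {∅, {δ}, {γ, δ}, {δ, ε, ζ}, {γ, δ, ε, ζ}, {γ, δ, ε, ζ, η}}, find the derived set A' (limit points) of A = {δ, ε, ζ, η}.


A' = {γ, ε, ζ, η}

For each x ∈ X, list the open sets U ∈ τ with x ∈ U, then check whether U ∩ (A ∖ {x}) ≠ ∅ for every such U.
  x = γ: opens ∋ x are {γ, δ}, {γ, δ, ε, ζ}, {γ, δ, ε, ζ, η}; each meets A ∖ {γ}, so x IS a limit point.
  x = δ: open {δ} ∋ x has {δ} ∩ (A ∖ {δ}) = ∅, so x is NOT a limit point.
  x = ε: opens ∋ x are {δ, ε, ζ}, {γ, δ, ε, ζ}, {γ, δ, ε, ζ, η}; each meets A ∖ {ε}, so x IS a limit point.
  x = ζ: opens ∋ x are {δ, ε, ζ}, {γ, δ, ε, ζ}, {γ, δ, ε, ζ, η}; each meets A ∖ {ζ}, so x IS a limit point.
  x = η: opens ∋ x are {γ, δ, ε, ζ, η}; each meets A ∖ {η}, so x IS a limit point.
Collecting: A' = {γ, ε, ζ, η}.


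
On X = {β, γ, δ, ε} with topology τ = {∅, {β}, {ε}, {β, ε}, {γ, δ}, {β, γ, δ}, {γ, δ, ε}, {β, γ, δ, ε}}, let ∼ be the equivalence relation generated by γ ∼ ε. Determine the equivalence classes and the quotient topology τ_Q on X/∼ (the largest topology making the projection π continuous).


X/∼ = {[β], [γ=ε], [δ]}; |τ_Q| = 4.

Equivalence classes: [β], [γ=ε], [δ].
Quotient map π: X → X/∼ sends β ↦ [β], γ ↦ [γ=ε], δ ↦ [δ], ε ↦ [γ=ε].
For each subset V ⊆ X/∼, compute π^{-1}(V) ⊆ X and check whether π^{-1}(V) ∈ τ. V is open in τ_Q iff π^{-1}(V) ∈ τ.
  V = {}: π^{-1}(V) = ∅ ∈ τ ✓.
  V = {[β]}: π^{-1}(V) = {β} ∈ τ ✓.
  V = {[γ=ε]}: π^{-1}(V) = {γ, ε} ∉ τ ✗.
  V = {[β], [γ=ε]}: π^{-1}(V) = {β, γ, ε} ∉ τ ✗.
  V = {[δ]}: π^{-1}(V) = {δ} ∉ τ ✗.
  V = {[β], [δ]}: π^{-1}(V) = {β, δ} ∉ τ ✗.
  V = {[γ=ε], [δ]}: π^{-1}(V) = {γ, δ, ε} ∈ τ ✓.
  V = {[β], [γ=ε], [δ]}: π^{-1}(V) = {β, γ, δ, ε} ∈ τ ✓.
Open sets in the quotient: τ_Q = {{}, {[β]}, {[γ=ε], [δ]}, {[β], [γ=ε], [δ]}} (4 elements).


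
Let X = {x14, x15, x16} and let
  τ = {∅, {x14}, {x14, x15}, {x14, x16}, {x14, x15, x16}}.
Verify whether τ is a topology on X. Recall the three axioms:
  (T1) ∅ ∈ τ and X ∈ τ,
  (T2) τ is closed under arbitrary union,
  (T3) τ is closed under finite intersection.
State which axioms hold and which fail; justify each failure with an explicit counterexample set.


τ IS a topology on X.

Axiom (T1): ∅ ∈ τ? Yes; X ∈ τ? Yes.
Axiom (T2/T3): check pairwise unions and intersections of members of τ.
All pairwise intersections and unions checked — each lies in τ. Therefore τ satisfies (T1), (T2), (T3): it IS a topology on X.


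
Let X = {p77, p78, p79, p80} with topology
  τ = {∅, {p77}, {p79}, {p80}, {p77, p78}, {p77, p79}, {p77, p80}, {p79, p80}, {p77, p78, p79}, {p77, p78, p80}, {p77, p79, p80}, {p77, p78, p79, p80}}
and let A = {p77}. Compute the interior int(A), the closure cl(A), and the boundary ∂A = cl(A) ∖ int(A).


int(A) = {p77}, cl(A) = {p77, p78}, ∂A = {p78}.

Closed sets in (X, τ) are complements of opens:
  closed(X, τ) = {∅, {p78}, {p79}, {p80}, {p77, p78}, {p78, p79}, {p78, p80}, {p79, p80}, {p77, p78, p79}, {p77, p78, p80}, {p78, p79, p80}, {p77, p78, p79, p80}}.
int(A) = ⋃ {U ∈ τ : U ⊆ A}. Opens contained in A: ∅, {p77}.
Taking the union of these: int(A) = {p77}.
cl(A) = ⋂ {C closed : A ⊆ C}. Closed sets containing A: {p77, p78}, {p77, p78, p79}, {p77, p78, p80}, {p77, p78, p79, p80}.
Intersecting these: cl(A) = {p77, p78}.
∂A = cl(A) ∖ int(A) = {p77, p78} ∖ {p77} = {p78}.


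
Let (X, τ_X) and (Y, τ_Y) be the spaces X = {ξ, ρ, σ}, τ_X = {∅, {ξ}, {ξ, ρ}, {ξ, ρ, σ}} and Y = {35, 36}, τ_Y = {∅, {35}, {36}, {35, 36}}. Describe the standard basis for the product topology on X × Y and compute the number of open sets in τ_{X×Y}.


Basis B = {∅ × ∅, {ξ} × {35}, {ξ} × {36}, {ξ} × {35, 36}, {ξ, ρ} × {35}, {ξ, ρ} × {36}, {ξ, ρ, σ} × {35}, {ξ, ρ, σ} × {36}, {ξ, ρ} × {35, 36}, {ξ, ρ, σ} × {35, 36}}; |τ_{X×Y}| = 16.

Enumerate products U × V with U ∈ τ_X, V ∈ τ_Y (deduplicated):
  ∅ × ∅ = {} (∅)
  {ξ} × {35} = {(ξ,35)}
  {ξ} × {36} = {(ξ,36)}
  {ξ} × {35, 36} = {(ξ,35), (ξ,36)}
  {ξ, ρ} × {35} = {(ξ,35), (ρ,35)}
  {ξ, ρ} × {36} = {(ξ,36), (ρ,36)}
  {ξ, ρ, σ} × {35} = {(ξ,35), (ρ,35), (σ,35)}
  {ξ, ρ, σ} × {36} = {(ξ,36), (ρ,36), (σ,36)}
  {ξ, ρ} × {35, 36} = {(ξ,35), (ξ,36), (ρ,35), (ρ,36)}
  {ξ, ρ, σ} × {35, 36} = {(ξ,35), (ξ,36), (ρ,35), (ρ,36), (σ,35), (σ,36)}
These 10 distinct sets form the basis B.
Close under arbitrary unions to get τ_{X×Y}; counting gives |τ_{X×Y}| = 16.


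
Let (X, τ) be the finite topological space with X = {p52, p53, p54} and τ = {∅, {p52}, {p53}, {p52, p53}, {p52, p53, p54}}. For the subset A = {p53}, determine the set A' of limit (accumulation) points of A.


A' = {p54}

For each x ∈ X, list the open sets U ∈ τ with x ∈ U, then check whether U ∩ (A ∖ {x}) ≠ ∅ for every such U.
  x = p52: open {p52} ∋ x has {p52} ∩ (A ∖ {p52}) = ∅, so x is NOT a limit point.
  x = p53: open {p53} ∋ x has {p53} ∩ (A ∖ {p53}) = ∅, so x is NOT a limit point.
  x = p54: opens ∋ x are {p52, p53, p54}; each meets A ∖ {p54}, so x IS a limit point.
Collecting: A' = {p54}.


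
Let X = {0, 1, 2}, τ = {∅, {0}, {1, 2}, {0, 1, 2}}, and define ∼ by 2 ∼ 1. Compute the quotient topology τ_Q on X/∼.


X/∼ = {[0], [1=2]}; |τ_Q| = 4.

Equivalence classes: [0], [1=2].
Quotient map π: X → X/∼ sends 0 ↦ [0], 1 ↦ [1=2], 2 ↦ [1=2].
For each subset V ⊆ X/∼, compute π^{-1}(V) ⊆ X and check whether π^{-1}(V) ∈ τ. V is open in τ_Q iff π^{-1}(V) ∈ τ.
  V = {}: π^{-1}(V) = ∅ ∈ τ ✓.
  V = {[0]}: π^{-1}(V) = {0} ∈ τ ✓.
  V = {[1=2]}: π^{-1}(V) = {1, 2} ∈ τ ✓.
  V = {[0], [1=2]}: π^{-1}(V) = {0, 1, 2} ∈ τ ✓.
Open sets in the quotient: τ_Q = {{}, {[0]}, {[1=2]}, {[0], [1=2]}} (4 elements).


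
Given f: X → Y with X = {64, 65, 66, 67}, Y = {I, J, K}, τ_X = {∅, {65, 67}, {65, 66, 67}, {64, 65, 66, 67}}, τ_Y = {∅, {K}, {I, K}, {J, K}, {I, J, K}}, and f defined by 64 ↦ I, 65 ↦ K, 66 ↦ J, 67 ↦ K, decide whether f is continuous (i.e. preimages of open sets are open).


f is NOT continuous.

Compute f^{-1}(U) for each U ∈ τ_Y:
  U = ∅: f^{-1}(U) = ∅ ∈ τ_X ✓.
  U = {K}: f^{-1}(U) = {65, 67} ∈ τ_X ✓.
  U = {I, K}: f^{-1}(U) = {64, 65, 67} ∉ τ_X ✗.
  U = {J, K}: f^{-1}(U) = {65, 66, 67} ∈ τ_X ✓.
  U = {I, J, K}: f^{-1}(U) = {64, 65, 66, 67} ∈ τ_X ✓.
Found U = {I, K} with f^{-1}(U) = {64, 65, 67} not in τ_X. Therefore f is NOT continuous.


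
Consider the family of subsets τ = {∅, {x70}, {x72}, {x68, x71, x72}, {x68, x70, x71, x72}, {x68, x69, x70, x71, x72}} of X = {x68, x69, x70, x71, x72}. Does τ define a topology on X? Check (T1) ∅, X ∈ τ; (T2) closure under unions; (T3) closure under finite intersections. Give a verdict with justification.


τ is NOT a topology on X.

Axiom (T1): ∅ ∈ τ? Yes; X ∈ τ? Yes.
Axiom (T2/T3): check pairwise unions and intersections of members of τ.
Counterexample for (T2): {x70} ∪ {x72} = {x70, x72} ∉ τ. Therefore τ is NOT a topology.
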